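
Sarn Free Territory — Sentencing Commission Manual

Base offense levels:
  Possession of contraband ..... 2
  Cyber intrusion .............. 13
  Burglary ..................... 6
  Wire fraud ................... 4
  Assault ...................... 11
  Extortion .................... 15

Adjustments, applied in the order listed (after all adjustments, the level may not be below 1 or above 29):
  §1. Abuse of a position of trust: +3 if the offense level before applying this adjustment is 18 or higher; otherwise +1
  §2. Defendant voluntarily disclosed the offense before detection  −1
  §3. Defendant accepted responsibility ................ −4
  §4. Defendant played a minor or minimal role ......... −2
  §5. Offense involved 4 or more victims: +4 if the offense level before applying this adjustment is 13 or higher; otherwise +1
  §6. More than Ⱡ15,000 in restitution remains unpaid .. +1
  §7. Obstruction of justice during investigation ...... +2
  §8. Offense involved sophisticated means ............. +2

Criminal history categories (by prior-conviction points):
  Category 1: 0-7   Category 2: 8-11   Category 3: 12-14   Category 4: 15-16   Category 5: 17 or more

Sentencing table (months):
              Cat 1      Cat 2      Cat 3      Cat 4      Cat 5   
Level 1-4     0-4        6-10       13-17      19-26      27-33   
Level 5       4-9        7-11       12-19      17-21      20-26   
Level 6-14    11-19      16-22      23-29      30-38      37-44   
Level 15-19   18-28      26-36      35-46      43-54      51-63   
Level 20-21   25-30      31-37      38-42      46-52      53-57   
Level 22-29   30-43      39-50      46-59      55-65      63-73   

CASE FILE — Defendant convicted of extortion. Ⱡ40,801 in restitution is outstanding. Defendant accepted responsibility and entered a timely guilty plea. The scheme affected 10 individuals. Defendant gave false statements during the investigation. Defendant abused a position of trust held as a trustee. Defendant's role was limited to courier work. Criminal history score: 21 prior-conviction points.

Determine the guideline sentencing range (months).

Base offense level for extortion: 15.
§1 applies (level before this adjustment is 15 < 18, so +1): 15 + 1 = 16.
§2 does not apply.
§3 applies: 16 − 4 = 12.
§4 applies: 12 − 2 = 10.
§5 applies (level before this adjustment is 10 < 13, so +1): 10 + 1 = 11.
§6 applies: 11 + 1 = 12.
§7 applies: 12 + 2 = 14.
Final offense level: 14.
Criminal history: 21 prior points → Category 5 (17+).
Level 14 falls in the 6-14 band.
Grid: Level 6-14 × Category 5 = 37-44 months.

37-44 months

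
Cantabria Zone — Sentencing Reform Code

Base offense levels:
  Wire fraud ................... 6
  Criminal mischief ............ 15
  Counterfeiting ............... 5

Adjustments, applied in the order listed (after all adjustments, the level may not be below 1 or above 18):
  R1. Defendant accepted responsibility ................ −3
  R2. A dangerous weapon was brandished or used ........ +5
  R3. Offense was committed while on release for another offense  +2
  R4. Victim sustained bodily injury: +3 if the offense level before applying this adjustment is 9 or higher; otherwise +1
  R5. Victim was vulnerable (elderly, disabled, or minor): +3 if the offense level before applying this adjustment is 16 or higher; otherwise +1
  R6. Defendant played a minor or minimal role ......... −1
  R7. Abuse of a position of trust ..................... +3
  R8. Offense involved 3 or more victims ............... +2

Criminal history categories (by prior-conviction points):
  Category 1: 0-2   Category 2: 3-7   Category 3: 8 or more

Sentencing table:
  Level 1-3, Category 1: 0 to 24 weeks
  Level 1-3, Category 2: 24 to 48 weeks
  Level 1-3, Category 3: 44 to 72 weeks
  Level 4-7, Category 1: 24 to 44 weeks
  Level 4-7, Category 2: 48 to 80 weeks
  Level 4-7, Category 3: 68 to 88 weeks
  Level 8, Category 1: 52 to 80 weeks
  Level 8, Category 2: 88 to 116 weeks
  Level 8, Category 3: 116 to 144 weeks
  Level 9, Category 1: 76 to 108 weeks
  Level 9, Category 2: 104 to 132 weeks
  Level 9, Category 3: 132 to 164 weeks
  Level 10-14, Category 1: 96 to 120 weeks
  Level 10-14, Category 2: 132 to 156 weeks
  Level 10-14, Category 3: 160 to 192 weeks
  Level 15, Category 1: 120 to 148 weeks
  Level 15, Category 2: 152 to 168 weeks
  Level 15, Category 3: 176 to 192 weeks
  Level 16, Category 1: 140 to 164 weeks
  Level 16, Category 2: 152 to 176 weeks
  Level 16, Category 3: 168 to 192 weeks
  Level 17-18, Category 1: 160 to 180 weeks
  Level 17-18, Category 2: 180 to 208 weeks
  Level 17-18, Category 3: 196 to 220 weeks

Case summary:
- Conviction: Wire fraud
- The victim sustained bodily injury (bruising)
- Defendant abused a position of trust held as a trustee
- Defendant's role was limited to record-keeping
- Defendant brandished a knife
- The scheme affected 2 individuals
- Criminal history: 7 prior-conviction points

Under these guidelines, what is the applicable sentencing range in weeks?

152-176 weeks

Base offense level for wire fraud: 6.
R1 does not apply.
R2 applies: 6 + 5 = 11.
R3 does not apply.
R4 applies (level before this adjustment is 11 ≥ 9, so +3): 11 + 3 = 14.
R5 does not apply.
R6 applies: 14 − 1 = 13.
R7 applies: 13 + 3 = 16.
R8 does not apply.
Final offense level: 16.
Criminal history: 7 prior points → Category 2 (3-7).
Level 16 falls in the 16 band.
Grid: Level 16 × Category 2 = 152-176 weeks.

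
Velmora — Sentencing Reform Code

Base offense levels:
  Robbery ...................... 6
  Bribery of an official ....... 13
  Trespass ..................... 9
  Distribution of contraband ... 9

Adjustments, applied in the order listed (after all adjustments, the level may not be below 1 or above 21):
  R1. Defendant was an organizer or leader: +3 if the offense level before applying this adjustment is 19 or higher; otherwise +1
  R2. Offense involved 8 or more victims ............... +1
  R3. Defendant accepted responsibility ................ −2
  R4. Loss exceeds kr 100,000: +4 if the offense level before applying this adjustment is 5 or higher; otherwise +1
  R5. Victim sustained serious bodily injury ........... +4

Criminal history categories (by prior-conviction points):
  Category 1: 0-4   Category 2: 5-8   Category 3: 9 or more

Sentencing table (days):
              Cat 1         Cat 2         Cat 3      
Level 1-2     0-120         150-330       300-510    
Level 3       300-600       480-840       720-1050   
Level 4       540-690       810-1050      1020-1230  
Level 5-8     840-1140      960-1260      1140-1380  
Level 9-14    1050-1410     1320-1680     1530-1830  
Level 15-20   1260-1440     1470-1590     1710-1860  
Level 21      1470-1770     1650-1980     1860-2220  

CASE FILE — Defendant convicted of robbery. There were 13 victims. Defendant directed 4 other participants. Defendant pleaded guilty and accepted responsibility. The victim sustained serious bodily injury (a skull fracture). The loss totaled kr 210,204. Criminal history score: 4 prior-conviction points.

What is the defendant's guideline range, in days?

1050-1410 days

Base offense level for robbery: 6.
R1 applies (level before this adjustment is 6 < 19, so +1): 6 + 1 = 7.
R2 applies: 7 + 1 = 8.
R3 applies: 8 − 2 = 6.
R4 applies (level before this adjustment is 6 ≥ 5, so +4): 6 + 4 = 10.
R5 applies: 10 + 4 = 14.
Final offense level: 14.
Criminal history: 4 prior points → Category 1 (0-4).
Level 14 falls in the 9-14 band.
Grid: Level 9-14 × Category 1 = 1050-1410 days.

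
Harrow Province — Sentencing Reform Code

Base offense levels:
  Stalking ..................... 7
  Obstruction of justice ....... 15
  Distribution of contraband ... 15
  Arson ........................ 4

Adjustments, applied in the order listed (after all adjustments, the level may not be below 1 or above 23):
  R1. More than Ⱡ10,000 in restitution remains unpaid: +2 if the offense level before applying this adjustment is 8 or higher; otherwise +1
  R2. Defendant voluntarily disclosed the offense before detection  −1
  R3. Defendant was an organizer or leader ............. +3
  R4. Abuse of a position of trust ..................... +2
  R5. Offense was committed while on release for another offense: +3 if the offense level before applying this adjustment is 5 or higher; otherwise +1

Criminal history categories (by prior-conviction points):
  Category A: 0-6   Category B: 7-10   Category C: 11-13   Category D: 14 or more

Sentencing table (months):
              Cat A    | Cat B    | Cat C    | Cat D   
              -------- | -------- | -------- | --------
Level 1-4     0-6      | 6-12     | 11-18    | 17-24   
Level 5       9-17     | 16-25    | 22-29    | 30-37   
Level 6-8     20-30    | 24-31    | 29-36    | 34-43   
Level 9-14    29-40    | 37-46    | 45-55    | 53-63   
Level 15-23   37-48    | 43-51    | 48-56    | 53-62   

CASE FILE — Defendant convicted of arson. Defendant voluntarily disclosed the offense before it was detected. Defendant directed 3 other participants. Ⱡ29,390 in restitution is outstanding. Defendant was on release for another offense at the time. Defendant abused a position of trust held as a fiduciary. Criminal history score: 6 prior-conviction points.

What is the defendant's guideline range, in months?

29-40 months

Base offense level for arson: 4.
R1 applies (level before this adjustment is 4 < 8, so +1): 4 + 1 = 5.
R2 applies: 5 − 1 = 4.
R3 applies: 4 + 3 = 7.
R4 applies: 7 + 2 = 9.
R5 applies (level before this adjustment is 9 ≥ 5, so +3): 9 + 3 = 12.
Final offense level: 12.
Criminal history: 6 prior points → Category A (0-6).
Level 12 falls in the 9-14 band.
Grid: Level 9-14 × Category A = 29-40 months.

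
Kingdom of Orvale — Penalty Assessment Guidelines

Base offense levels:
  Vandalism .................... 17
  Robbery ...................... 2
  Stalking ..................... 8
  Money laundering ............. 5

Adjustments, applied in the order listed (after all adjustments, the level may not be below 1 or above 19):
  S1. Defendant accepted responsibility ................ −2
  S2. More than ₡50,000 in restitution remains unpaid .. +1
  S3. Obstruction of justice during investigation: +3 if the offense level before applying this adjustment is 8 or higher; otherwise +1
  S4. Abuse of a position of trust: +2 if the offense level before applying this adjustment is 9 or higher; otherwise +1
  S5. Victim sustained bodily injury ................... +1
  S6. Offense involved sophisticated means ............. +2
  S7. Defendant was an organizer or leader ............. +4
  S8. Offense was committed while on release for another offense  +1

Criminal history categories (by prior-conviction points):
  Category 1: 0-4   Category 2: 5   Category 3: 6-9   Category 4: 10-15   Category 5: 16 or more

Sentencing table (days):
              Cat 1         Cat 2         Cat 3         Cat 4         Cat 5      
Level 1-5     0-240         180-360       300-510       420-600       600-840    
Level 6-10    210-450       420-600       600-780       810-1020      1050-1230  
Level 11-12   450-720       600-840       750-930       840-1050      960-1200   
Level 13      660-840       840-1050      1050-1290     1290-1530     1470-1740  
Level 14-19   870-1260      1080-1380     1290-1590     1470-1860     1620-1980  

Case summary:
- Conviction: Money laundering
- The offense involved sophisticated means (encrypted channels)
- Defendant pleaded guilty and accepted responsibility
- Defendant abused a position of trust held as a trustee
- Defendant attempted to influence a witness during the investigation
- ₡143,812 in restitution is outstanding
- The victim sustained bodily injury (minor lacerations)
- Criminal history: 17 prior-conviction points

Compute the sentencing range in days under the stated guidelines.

Base offense level for money laundering: 5.
S1 applies: 5 − 2 = 3.
S2 applies: 3 + 1 = 4.
S3 applies (level before this adjustment is 4 < 8, so +1): 4 + 1 = 5.
S4 applies (level before this adjustment is 5 < 9, so +1): 5 + 1 = 6.
S5 applies: 6 + 1 = 7.
S6 applies: 7 + 2 = 9.
Final offense level: 9.
Criminal history: 17 prior points → Category 5 (16+).
Level 9 falls in the 6-10 band.
Grid: Level 6-10 × Category 5 = 1050-1230 days.

1050-1230 days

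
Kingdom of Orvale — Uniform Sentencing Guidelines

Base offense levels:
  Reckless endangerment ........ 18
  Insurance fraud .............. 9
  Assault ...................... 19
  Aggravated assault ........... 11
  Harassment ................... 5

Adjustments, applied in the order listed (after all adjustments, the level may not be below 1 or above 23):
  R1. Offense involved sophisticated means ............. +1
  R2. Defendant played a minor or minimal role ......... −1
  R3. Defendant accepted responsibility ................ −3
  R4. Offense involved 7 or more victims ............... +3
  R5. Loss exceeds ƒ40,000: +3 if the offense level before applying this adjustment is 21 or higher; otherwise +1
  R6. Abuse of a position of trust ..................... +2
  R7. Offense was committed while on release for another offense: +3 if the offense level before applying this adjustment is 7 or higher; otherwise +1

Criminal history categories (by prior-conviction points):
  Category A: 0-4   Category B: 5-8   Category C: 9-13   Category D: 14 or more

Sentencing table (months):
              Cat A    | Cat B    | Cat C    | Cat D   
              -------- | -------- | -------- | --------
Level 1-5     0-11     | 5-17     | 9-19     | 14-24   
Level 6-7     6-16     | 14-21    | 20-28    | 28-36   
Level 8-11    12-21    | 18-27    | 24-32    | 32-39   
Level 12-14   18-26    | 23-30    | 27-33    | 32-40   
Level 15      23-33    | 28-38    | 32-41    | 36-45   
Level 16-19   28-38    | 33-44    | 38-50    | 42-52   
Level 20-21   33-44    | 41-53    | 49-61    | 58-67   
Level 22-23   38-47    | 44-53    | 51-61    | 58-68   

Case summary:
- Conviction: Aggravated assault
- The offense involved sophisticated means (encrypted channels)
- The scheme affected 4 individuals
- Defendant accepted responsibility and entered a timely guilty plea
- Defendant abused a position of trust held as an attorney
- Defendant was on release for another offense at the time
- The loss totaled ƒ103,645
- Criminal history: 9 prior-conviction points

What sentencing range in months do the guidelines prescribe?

Base offense level for aggravated assault: 11.
R1 applies: 11 + 1 = 12.
R3 applies: 12 − 3 = 9.
R4 does not apply.
R5 applies (level before this adjustment is 9 < 21, so +1): 9 + 1 = 10.
R6 applies: 10 + 2 = 12.
R7 applies (level before this adjustment is 12 ≥ 7, so +3): 12 + 3 = 15.
Final offense level: 15.
Criminal history: 9 prior points → Category C (9-13).
Level 15 falls in the 15 band.
Grid: Level 15 × Category C = 32-41 months.

32-41 months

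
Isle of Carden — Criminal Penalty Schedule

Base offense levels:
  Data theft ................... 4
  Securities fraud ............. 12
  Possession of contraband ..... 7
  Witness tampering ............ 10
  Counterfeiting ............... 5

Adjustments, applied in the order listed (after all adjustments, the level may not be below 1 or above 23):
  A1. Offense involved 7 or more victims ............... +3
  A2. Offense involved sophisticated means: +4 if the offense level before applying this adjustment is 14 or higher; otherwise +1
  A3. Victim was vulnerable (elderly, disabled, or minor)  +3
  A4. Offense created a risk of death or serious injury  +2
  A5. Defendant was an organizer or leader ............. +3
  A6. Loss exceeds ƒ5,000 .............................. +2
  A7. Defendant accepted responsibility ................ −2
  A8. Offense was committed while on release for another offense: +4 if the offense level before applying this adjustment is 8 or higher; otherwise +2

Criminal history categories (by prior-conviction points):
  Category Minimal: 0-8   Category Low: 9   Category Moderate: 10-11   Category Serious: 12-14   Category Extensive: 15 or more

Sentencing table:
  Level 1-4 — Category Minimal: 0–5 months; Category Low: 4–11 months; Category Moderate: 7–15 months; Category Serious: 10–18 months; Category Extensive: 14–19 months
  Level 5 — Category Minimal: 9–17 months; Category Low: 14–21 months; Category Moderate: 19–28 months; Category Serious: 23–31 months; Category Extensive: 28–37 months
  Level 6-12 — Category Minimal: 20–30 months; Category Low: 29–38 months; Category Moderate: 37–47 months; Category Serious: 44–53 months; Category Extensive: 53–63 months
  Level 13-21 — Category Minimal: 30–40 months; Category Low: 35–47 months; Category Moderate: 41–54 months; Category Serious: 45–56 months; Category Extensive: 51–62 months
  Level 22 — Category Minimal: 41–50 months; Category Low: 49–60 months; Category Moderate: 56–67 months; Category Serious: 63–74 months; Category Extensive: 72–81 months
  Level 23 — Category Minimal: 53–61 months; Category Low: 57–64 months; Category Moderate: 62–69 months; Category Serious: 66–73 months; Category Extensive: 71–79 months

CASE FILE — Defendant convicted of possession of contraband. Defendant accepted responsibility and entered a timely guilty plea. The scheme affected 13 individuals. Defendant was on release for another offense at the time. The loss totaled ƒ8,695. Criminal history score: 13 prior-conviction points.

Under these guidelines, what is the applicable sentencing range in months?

45-56 months

Base offense level for possession of contraband: 7.
A1 applies: 7 + 3 = 10.
A6 applies: 10 + 2 = 12.
A7 applies: 12 − 2 = 10.
A8 applies (level before this adjustment is 10 ≥ 8, so +4): 10 + 4 = 14.
Final offense level: 14.
Criminal history: 13 prior points → Category Serious (12-14).
Level 14 falls in the 13-21 band.
Grid: Level 13-21 × Category Serious = 45-56 months.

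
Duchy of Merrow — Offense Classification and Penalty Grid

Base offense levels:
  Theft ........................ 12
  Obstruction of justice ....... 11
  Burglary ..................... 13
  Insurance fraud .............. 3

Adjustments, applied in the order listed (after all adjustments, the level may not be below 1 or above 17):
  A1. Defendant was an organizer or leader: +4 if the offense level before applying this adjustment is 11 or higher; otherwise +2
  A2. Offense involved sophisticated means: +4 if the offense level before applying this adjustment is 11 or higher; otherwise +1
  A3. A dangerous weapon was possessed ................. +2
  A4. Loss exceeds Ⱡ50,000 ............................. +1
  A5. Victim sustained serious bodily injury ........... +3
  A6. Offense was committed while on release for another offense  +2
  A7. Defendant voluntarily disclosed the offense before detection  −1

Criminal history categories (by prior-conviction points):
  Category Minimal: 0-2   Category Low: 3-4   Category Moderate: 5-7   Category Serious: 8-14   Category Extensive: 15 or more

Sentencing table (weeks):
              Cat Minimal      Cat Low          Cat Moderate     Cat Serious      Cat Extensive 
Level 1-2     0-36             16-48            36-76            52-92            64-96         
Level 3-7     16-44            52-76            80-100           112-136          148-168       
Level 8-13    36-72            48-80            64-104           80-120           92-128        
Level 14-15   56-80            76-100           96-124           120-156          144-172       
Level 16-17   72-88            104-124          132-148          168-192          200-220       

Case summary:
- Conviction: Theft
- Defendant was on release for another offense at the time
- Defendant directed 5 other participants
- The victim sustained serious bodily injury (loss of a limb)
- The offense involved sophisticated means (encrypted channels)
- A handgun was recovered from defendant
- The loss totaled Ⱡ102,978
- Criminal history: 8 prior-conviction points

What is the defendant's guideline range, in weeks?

168-192 weeks

Base offense level for theft: 12.
A1 applies (level before this adjustment is 12 ≥ 11, so +4): 12 + 4 = 16.
A2 applies (level before this adjustment is 16 ≥ 11, so +4): 16 + 4 = 20.
A3 applies: 20 + 2 = 22.
A4 applies: 22 + 1 = 23.
A5 applies: 23 + 3 = 26.
A6 applies: 26 + 2 = 28.
A7 does not apply.
Level 28 exceeds the maximum of 17; capped at 17.
Final offense level: 17.
Criminal history: 8 prior points → Category Serious (8-14).
Level 17 falls in the 16-17 band.
Grid: Level 16-17 × Category Serious = 168-192 weeks.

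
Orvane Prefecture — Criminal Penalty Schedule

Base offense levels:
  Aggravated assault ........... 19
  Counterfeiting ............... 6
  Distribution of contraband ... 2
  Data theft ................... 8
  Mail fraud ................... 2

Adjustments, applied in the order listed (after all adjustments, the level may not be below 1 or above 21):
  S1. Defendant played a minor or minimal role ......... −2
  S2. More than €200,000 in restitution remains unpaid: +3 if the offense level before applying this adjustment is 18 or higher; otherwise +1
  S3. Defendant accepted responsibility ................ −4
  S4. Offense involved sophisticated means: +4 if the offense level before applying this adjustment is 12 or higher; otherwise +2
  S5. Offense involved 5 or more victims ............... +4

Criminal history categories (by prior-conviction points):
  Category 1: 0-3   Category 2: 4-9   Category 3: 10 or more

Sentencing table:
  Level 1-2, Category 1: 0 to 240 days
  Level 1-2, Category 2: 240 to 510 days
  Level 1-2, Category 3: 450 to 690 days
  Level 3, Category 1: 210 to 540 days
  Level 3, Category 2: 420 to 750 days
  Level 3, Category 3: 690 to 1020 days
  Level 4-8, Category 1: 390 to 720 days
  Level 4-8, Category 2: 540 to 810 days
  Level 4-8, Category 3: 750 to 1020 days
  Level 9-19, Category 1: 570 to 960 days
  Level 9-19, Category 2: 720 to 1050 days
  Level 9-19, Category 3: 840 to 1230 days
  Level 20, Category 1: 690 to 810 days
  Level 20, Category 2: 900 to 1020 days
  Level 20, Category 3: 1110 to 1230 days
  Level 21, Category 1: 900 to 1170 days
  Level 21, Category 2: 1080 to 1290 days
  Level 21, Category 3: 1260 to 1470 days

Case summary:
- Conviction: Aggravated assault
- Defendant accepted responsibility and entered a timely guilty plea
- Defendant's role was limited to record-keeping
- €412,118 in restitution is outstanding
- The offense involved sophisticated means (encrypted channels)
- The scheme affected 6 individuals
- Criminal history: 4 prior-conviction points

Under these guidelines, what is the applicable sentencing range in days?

Base offense level for aggravated assault: 19.
S1 applies: 19 − 2 = 17.
S2 applies (level before this adjustment is 17 < 18, so +1): 17 + 1 = 18.
S3 applies: 18 − 4 = 14.
S4 applies (level before this adjustment is 14 ≥ 12, so +4): 14 + 4 = 18.
S5 applies: 18 + 4 = 22.
Level 22 exceeds the maximum of 21; capped at 21.
Final offense level: 21.
Criminal history: 4 prior points → Category 2 (4-9).
Level 21 falls in the 21 band.
Grid: Level 21 × Category 2 = 1080-1290 days.

1080-1290 days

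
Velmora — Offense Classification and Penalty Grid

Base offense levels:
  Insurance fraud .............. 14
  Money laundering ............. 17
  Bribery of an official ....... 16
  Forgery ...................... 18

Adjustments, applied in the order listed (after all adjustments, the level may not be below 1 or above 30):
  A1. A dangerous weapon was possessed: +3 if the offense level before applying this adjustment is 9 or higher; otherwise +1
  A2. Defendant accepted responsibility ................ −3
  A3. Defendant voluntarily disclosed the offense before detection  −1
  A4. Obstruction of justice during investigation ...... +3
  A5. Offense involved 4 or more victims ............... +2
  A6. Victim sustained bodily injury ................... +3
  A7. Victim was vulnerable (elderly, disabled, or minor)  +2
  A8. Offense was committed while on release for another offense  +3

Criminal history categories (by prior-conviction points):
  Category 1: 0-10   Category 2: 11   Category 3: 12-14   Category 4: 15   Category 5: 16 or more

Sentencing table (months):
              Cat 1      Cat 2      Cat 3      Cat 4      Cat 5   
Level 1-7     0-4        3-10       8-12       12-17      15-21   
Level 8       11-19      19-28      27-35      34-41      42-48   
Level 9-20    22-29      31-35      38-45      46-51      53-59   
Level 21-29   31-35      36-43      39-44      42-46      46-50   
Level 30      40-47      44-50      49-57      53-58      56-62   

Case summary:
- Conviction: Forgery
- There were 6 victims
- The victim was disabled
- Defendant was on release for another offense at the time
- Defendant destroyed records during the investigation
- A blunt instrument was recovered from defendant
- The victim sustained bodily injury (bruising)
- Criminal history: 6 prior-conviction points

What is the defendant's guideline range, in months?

40-47 months

Base offense level for forgery: 18.
A1 applies (level before this adjustment is 18 ≥ 9, so +3): 18 + 3 = 21.
A2 does not apply.
A4 applies: 21 + 3 = 24.
A5 applies: 24 + 2 = 26.
A6 applies: 26 + 3 = 29.
A7 applies: 29 + 2 = 31.
A8 applies: 31 + 3 = 34.
Level 34 exceeds the maximum of 30; capped at 30.
Final offense level: 30.
Criminal history: 6 prior points → Category 1 (0-10).
Level 30 falls in the 30 band.
Grid: Level 30 × Category 1 = 40-47 months.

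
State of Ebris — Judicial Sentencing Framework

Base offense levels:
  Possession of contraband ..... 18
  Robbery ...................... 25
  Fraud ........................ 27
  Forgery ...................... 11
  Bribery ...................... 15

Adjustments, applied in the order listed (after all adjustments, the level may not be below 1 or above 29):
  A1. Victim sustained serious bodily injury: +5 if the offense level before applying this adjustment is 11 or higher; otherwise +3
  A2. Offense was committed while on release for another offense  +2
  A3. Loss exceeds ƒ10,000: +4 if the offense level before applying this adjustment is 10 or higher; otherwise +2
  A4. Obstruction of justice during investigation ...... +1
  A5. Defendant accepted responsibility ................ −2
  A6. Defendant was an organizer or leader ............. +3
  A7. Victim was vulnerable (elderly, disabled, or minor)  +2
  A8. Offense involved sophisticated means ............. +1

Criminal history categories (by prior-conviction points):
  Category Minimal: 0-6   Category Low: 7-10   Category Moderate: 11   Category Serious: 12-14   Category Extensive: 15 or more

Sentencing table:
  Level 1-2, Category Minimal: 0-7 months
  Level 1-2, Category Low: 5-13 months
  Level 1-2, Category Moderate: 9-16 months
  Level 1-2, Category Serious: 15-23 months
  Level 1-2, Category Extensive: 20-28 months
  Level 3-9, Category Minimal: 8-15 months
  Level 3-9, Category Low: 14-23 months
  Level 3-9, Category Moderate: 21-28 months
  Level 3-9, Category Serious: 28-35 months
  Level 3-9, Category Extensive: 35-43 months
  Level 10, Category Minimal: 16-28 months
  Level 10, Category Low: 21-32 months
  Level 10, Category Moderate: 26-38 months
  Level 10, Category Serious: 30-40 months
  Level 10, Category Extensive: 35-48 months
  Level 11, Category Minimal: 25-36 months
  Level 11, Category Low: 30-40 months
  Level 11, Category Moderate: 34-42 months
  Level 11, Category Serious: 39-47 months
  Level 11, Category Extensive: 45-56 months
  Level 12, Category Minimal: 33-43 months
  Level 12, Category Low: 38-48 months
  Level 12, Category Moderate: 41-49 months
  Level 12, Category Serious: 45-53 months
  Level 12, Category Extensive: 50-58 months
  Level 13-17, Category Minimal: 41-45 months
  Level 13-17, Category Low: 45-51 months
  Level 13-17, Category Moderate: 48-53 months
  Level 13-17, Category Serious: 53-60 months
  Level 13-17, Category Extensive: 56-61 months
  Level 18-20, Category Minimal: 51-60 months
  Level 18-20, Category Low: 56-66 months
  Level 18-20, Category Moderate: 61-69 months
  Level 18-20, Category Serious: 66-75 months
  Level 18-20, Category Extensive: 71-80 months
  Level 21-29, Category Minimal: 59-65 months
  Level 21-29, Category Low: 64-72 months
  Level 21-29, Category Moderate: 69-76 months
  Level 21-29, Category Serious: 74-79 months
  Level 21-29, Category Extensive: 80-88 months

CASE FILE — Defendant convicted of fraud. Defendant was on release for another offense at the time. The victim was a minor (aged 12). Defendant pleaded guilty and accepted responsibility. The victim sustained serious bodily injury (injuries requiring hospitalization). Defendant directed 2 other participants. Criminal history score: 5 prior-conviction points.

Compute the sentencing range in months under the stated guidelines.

Base offense level for fraud: 27.
A1 applies (level before this adjustment is 27 ≥ 11, so +5): 27 + 5 = 32.
A2 applies: 32 + 2 = 34.
A5 applies: 34 − 2 = 32.
A6 applies: 32 + 3 = 35.
A7 applies: 35 + 2 = 37.
A8 does not apply.
Level 37 exceeds the maximum of 29; capped at 29.
Final offense level: 29.
Criminal history: 5 prior points → Category Minimal (0-6).
Level 29 falls in the 21-29 band.
Grid: Level 21-29 × Category Minimal = 59-65 months.

59-65 months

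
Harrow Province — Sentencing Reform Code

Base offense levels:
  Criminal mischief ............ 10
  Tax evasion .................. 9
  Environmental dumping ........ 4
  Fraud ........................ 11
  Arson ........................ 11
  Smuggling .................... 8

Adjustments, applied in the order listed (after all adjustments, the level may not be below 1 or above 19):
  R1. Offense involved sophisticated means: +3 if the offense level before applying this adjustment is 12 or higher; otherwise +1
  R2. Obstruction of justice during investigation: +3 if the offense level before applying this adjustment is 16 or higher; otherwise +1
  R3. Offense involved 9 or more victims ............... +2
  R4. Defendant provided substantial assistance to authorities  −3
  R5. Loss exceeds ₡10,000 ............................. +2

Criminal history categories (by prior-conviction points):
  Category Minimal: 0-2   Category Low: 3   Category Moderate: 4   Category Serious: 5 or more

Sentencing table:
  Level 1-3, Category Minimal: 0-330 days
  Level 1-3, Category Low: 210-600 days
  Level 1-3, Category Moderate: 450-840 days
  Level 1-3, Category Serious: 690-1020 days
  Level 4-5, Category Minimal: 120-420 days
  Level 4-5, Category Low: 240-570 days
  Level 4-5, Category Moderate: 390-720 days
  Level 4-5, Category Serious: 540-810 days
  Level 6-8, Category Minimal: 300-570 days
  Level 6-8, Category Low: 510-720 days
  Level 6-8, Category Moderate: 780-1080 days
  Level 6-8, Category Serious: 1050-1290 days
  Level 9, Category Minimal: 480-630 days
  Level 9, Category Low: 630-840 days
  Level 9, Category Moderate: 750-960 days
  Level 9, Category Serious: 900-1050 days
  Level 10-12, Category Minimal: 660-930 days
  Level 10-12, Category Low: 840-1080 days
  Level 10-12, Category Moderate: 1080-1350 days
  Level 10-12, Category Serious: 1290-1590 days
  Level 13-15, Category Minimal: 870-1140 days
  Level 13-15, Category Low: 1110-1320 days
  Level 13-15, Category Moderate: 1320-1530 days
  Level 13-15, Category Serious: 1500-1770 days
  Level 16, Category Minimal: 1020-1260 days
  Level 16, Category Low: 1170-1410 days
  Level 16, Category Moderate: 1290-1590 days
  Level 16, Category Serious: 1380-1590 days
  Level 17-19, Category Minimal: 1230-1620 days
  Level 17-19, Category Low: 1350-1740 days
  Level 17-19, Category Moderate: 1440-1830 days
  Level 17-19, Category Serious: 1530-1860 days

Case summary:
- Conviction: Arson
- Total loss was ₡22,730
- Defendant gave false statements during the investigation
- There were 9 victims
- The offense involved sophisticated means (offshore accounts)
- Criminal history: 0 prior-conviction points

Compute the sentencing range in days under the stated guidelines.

1230-1620 days

Base offense level for arson: 11.
R1 applies (level before this adjustment is 11 < 12, so +1): 11 + 1 = 12.
R2 applies (level before this adjustment is 12 < 16, so +1): 12 + 1 = 13.
R3 applies: 13 + 2 = 15.
R4 does not apply.
R5 applies: 15 + 2 = 17.
Final offense level: 17.
Criminal history: 0 prior points → Category Minimal (0-2).
Level 17 falls in the 17-19 band.
Grid: Level 17-19 × Category Minimal = 1230-1620 days.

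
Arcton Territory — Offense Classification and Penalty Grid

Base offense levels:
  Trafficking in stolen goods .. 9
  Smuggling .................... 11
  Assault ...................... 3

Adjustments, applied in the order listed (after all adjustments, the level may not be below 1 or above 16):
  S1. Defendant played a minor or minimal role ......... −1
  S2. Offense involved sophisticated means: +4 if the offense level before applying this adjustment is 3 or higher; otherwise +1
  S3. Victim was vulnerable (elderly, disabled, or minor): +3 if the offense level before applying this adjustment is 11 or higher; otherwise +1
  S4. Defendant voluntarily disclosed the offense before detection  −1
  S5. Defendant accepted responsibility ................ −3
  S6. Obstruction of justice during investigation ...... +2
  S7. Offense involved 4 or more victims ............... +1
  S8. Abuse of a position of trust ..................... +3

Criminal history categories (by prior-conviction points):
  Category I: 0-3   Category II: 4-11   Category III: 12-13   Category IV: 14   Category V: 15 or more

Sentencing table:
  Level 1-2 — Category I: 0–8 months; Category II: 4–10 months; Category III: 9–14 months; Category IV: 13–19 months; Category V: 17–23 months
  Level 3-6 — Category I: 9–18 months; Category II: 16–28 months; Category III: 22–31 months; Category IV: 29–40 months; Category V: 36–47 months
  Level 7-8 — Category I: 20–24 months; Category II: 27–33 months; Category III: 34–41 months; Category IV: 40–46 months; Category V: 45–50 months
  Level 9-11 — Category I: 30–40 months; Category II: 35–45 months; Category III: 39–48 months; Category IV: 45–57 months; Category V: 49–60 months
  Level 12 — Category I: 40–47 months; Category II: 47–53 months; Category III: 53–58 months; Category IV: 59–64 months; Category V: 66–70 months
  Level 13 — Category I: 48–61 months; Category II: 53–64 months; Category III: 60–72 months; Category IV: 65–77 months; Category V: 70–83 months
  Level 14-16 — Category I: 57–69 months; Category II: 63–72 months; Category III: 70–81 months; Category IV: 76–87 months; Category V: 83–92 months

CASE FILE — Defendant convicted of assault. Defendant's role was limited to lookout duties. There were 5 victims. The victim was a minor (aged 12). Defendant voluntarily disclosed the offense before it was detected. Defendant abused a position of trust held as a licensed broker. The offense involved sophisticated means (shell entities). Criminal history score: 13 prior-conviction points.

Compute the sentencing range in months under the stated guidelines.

34-41 months

Base offense level for assault: 3.
S1 applies: 3 − 1 = 2.
S2 applies (level before this adjustment is 2 < 3, so +1): 2 + 1 = 3.
S3 applies (level before this adjustment is 3 < 11, so +1): 3 + 1 = 4.
S4 applies: 4 − 1 = 3.
S7 applies: 3 + 1 = 4.
S8 applies: 4 + 3 = 7.
Final offense level: 7.
Criminal history: 13 prior points → Category III (12-13).
Level 7 falls in the 7-8 band.
Grid: Level 7-8 × Category III = 34-41 months.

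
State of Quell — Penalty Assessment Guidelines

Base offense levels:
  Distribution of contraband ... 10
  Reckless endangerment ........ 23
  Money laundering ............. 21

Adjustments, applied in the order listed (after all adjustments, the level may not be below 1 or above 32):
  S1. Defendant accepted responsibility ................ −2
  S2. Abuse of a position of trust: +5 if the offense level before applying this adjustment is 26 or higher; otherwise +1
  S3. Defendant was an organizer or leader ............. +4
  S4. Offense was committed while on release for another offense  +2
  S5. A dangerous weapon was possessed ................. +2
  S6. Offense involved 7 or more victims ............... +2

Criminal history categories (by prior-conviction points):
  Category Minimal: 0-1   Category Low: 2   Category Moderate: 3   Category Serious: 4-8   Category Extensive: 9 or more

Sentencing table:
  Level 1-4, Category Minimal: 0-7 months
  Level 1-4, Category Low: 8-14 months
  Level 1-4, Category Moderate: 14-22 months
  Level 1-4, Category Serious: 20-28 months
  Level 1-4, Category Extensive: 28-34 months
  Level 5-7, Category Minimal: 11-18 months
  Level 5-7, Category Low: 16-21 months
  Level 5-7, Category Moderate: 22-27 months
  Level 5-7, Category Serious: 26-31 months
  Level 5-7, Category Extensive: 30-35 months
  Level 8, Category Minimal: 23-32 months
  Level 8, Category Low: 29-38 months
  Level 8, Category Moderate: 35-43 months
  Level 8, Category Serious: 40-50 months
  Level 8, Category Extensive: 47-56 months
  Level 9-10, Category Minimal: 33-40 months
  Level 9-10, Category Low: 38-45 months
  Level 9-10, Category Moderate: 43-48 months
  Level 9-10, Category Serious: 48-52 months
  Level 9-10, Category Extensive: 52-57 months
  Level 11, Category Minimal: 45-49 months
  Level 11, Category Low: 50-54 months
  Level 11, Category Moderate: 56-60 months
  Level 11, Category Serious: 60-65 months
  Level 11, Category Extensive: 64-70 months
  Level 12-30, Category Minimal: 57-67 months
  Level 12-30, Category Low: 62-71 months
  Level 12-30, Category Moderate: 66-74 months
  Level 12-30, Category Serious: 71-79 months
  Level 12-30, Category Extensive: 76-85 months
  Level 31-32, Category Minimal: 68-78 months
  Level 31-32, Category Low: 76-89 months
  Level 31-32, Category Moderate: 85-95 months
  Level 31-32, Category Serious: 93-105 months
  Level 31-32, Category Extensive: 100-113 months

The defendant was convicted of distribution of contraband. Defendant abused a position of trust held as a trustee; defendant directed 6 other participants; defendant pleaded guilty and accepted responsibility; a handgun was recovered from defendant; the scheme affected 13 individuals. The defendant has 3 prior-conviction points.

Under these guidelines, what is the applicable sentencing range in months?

66-74 months

Base offense level for distribution of contraband: 10.
S1 applies: 10 − 2 = 8.
S2 applies (level before this adjustment is 8 < 26, so +1): 8 + 1 = 9.
S3 applies: 9 + 4 = 13.
S4 does not apply.
S5 applies: 13 + 2 = 15.
S6 applies: 15 + 2 = 17.
Final offense level: 17.
Criminal history: 3 prior points → Category Moderate (3).
Level 17 falls in the 12-30 band.
Grid: Level 12-30 × Category Moderate = 66-74 months.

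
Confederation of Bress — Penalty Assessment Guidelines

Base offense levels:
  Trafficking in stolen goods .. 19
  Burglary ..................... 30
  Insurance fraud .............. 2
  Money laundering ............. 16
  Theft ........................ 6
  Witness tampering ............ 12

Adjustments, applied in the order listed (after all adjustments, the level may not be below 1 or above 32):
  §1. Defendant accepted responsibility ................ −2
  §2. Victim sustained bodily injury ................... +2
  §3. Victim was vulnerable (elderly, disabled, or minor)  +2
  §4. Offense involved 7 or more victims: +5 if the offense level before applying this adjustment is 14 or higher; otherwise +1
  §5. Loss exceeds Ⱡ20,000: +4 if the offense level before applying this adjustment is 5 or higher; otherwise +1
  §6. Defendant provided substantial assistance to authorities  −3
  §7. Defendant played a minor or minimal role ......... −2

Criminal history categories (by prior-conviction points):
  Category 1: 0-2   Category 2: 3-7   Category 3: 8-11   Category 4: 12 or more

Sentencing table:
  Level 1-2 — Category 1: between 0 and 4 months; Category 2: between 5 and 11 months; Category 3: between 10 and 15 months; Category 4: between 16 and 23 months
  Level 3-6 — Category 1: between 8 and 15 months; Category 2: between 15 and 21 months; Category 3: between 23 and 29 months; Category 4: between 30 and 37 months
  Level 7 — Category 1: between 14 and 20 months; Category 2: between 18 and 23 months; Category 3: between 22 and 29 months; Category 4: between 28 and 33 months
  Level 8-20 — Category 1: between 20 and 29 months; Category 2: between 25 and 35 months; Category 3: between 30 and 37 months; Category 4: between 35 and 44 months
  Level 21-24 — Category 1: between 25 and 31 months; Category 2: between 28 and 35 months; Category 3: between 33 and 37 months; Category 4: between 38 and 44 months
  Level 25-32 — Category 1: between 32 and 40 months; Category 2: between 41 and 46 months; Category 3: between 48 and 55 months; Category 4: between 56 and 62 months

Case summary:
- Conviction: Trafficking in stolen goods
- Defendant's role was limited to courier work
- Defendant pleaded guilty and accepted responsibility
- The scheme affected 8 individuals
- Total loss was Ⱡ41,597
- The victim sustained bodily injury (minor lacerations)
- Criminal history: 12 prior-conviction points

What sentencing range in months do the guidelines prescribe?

Base offense level for trafficking in stolen goods: 19.
§1 applies: 19 − 2 = 17.
§2 applies: 17 + 2 = 19.
§4 applies (level before this adjustment is 19 ≥ 14, so +5): 19 + 5 = 24.
§5 applies (level before this adjustment is 24 ≥ 5, so +4): 24 + 4 = 28.
§7 applies: 28 − 2 = 26.
Final offense level: 26.
Criminal history: 12 prior points → Category 4 (12+).
Level 26 falls in the 25-32 band.
Grid: Level 25-32 × Category 4 = 56-62 months.

56-62 months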